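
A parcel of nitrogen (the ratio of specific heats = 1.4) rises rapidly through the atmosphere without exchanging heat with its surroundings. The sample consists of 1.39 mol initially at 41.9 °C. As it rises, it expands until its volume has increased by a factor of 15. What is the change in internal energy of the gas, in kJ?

ΔU ≈ -6.02 kJ

Adiabatic: T₁V₁^(γ−1) = T₂V₂^(γ−1) ⇒ T₂ = T₁ (V₁/V₂)^(γ−1).
T₁ = 41.9 °C = 315 K.
T₂ = 315 × (1/15)^(0.4) = 106.6 K.
Q = 0, so ΔU = W_on_gas = nCᵥΔT with Cᵥ = R/(γ−1) = 20.79 J/(mol·K).
ΔU = 1.39 × 20.79 × (106.6 − 315) = -6021 J.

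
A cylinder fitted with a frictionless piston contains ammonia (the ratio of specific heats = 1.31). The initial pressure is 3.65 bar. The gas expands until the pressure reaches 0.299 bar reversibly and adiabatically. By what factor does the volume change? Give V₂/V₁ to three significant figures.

V₂/V₁ ≈ 6.75

From PV^γ = const, V₂/V₁ = (P₁/P₂)^(1/γ).
V₂/V₁ = (3.65/0.299)^(0.763) = 6.753.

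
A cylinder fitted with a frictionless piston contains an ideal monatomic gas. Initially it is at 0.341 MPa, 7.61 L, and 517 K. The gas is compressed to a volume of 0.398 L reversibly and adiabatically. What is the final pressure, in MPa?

P₂ ≈ 46.6 MPa

Since PV^γ is constant along a reversible adiabat, P₂ = P₁ (V₁/V₂)^γ.
γ = 5/3 for a monatomic ideal gas.
P₂ = 0.341 × (7.61/0.398)^(5/3) = 46.62 MPa.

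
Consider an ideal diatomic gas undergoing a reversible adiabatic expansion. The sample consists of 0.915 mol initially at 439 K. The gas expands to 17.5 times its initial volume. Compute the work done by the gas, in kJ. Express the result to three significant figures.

Adiabatic: T₁V₁^(γ−1) = T₂V₂^(γ−1) ⇒ T₂ = T₁ (V₁/V₂)^(γ−1).
γ = 7/5 for a diatomic ideal gas, so γ−1 = 2/5.
T₂ = 439 × (1/17.5)^(2/5) = 139.7 K.
Q = 0, so ΔU = W_on_gas = nCᵥΔT with Cᵥ = R/(γ−1) = 20.79 J/(mol·K).
ΔU = 0.915 × 20.79 × (139.7 − 439) = -5692 J.
Work done by the gas = −ΔU = 5692 J.

W ≈ 5.69 kJ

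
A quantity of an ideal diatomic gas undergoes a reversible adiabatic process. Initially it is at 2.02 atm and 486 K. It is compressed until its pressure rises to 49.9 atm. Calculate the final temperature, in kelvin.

T₂ ≈ 1210 K

Adiabatic: T₂/T₁ = (P₂/P₁)^((γ−1)/γ).
For a diatomic ideal gas γ = 7/5, so (γ−1)/γ = 2/7.
T₂ = 486 × (49.9/2.02)^(2/7) = 1215 K.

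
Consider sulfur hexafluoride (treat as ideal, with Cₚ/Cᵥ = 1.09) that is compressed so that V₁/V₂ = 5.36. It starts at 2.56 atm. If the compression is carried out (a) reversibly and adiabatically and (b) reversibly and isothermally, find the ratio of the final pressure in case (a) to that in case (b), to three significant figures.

P_adiabatic / P_isothermal ≈ 1.16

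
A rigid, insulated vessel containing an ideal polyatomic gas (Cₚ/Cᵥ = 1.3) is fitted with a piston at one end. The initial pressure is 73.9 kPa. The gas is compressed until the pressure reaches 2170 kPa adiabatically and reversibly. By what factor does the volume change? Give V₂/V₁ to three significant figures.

V₂/V₁ ≈ 0.0743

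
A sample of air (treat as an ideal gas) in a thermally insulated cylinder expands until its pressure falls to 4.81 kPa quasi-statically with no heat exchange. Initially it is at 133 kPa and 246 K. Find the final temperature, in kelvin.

T₂ ≈ 95.3 K

Along an adiabat T P^((1−γ)/γ) is constant, so T₂ = T₁ (P₂/P₁)^((γ−1)/γ).
For a diatomic ideal gas γ = 7/5, so (γ−1)/γ = 2/7.
T₂ = 246 × (4.81/133)^(2/7) = 95.28 K.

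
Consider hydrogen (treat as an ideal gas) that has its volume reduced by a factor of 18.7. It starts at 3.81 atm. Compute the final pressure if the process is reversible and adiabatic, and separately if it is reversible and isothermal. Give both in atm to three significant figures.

For a diatomic ideal gas γ = 7/5.
Isothermal: P₂ = P₁(V₁/V₂) = 3.81×18.7 = 71.25 atm.
Adiabatic: P₂ = P₁(V₁/V₂)^γ = 3.81×18.7^(7/5) = 229.9 atm.

adiabatic: 230 atm; isothermal: 71.2 atm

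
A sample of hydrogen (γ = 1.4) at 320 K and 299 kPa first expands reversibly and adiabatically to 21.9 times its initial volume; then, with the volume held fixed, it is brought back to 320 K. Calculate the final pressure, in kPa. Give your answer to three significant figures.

Adiabatic step (PV^γ = const): P₂ = 299×(1/21.9)^(1.4) = 3.972 kPa; T₂ = 320×(1/21.9)^(0.4) = 93.1 K.
Isochoric: P₃ = P₂(T₃/T₂) = 3.972 × (320/93.1) = 13.65 kPa.

P₃ ≈ 13.7 kPa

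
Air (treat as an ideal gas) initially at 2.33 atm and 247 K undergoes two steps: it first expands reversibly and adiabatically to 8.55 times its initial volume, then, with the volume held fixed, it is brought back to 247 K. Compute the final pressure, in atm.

P₃ ≈ 0.273 atm

For a diatomic ideal gas γ = 7/5.
Adiabatic step (PV^γ = const): P₂ = 2.33×(1/8.55)^(7/5) = 0.1155 atm; T₂ = 247×(1/8.55)^(2/5) = 104.7 K.
Isochoric: P₃ = P₂(T₃/T₂) = 0.1155 × (247/104.7) = 0.2725 atm.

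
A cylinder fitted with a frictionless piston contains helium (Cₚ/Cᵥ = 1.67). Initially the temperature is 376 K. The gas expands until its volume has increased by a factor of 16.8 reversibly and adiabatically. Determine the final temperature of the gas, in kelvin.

T₂ ≈ 56.8 K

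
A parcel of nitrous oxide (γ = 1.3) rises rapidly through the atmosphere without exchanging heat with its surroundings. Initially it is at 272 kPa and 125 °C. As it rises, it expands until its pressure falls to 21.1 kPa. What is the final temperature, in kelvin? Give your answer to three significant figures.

T₂ ≈ 221 K

Adiabatic: T₂/T₁ = (P₂/P₁)^((γ−1)/γ).
T₁ = 125 °C = 398.1 K.
T₂ = 398.1 × (21.1/272)^(0.231) = 220.7 K.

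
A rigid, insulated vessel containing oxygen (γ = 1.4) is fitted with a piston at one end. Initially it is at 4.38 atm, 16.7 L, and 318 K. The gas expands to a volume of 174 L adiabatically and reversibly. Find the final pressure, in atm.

Since PV^γ is constant along a reversible adiabat, P₂ = P₁ (V₁/V₂)^γ.
P₂ = 4.38 × (16.7/174)^(1.4) = 0.1646 atm.

P₂ ≈ 0.165 atm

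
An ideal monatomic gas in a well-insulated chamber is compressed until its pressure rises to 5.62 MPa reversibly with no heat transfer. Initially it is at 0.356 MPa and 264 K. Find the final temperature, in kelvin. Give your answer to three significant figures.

T₂ ≈ 796 K

Along an adiabat T P^((1−γ)/γ) is constant, so T₂ = T₁ (P₂/P₁)^((γ−1)/γ).
For a monatomic ideal gas γ = 5/3, so (γ−1)/γ = 2/5.
T₂ = 264 × (5.62/0.356)^(2/5) = 796 K.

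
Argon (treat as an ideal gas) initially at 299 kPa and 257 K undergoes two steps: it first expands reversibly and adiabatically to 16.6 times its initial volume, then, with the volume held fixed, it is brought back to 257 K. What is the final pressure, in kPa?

For a monatomic ideal gas γ = 5/3.
Adiabatic step (PV^γ = const): P₂ = 299×(1/16.6)^(5/3) = 2.768 kPa; T₂ = 257×(1/16.6)^(2/3) = 39.49 K.
Isochoric: P₃ = P₂(T₃/T₂) = 2.768 × (257/39.49) = 18.01 kPa.

P₃ ≈ 18.0 kPa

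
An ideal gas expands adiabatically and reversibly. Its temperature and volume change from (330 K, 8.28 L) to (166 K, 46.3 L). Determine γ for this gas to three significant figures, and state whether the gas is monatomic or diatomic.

γ ≈ 1.40; diatomic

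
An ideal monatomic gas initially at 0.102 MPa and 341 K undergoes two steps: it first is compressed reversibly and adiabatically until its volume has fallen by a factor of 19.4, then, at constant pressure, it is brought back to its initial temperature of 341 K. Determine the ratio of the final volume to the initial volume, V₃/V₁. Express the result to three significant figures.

V₃/V₁ ≈ 0.00714

For a monatomic ideal gas γ = 5/3.
Adiabatic step: V₂/V₁ = 0.05155; T₂ = T₁·19.4^(2/3) = 2462 K.
Isobaric step: V₃/V₂ = T₃/T₂ = 341/2462.
V₃/V₁ = (V₂/V₁)(V₃/V₂) = 0.05155 × (341/2462) = 0.007139.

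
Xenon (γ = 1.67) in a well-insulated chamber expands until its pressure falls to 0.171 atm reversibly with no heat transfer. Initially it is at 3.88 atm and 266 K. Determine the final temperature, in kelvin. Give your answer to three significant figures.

Adiabatic: T₂/T₁ = (P₂/P₁)^((γ−1)/γ).
T₂ = 266 × (0.171/3.88)^(0.401) = 76.02 K.

T₂ ≈ 76.0 K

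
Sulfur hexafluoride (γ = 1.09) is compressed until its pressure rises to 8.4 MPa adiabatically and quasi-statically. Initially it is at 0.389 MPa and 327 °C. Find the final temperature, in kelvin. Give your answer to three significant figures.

T₂ ≈ 773 K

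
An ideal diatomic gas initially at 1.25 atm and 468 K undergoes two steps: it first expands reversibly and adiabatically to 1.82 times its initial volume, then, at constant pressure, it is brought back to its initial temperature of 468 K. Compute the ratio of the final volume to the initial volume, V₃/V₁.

For a diatomic ideal gas γ = 7/5.
Adiabatic step: V₂/V₁ = 1.82; T₂ = T₁·(1/1.82)^(2/5) = 368.3 K.
Isobaric step: V₃/V₂ = T₃/T₂ = 468/368.3.
V₃/V₁ = (V₂/V₁)(V₃/V₂) = 1.82 × (468/368.3) = 2.313.

V₃/V₁ ≈ 2.31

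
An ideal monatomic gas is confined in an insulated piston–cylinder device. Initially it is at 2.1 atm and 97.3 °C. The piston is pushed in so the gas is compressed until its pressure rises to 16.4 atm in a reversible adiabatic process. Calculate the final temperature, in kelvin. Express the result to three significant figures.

T₂ ≈ 843 K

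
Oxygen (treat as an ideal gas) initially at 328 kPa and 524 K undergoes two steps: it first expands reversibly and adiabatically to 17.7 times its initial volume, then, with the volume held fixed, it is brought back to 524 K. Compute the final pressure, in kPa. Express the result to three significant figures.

P₃ ≈ 18.5 kPa

For a diatomic ideal gas γ = 7/5.
Adiabatic step (PV^γ = const): P₂ = 328×(1/17.7)^(7/5) = 5.871 kPa; T₂ = 524×(1/17.7)^(2/5) = 166 K.
Isochoric: P₃ = P₂(T₃/T₂) = 5.871 × (524/166) = 18.53 kPa.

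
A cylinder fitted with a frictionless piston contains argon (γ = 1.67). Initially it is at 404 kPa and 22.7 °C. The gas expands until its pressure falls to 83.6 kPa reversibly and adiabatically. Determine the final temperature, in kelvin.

Adiabatic: T₂/T₁ = (P₂/P₁)^((γ−1)/γ).
T₁ = 22.7 °C = 295.8 K.
T₂ = 295.8 × (83.6/404)^(0.401) = 157.2 K.

T₂ ≈ 157 K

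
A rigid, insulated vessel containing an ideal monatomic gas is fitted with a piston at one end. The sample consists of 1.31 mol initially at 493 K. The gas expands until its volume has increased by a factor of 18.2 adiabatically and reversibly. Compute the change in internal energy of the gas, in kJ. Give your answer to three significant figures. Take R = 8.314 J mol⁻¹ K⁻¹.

Adiabatic: T₁V₁^(γ−1) = T₂V₂^(γ−1) ⇒ T₂ = T₁ (V₁/V₂)^(γ−1).
γ = 5/3 for a monatomic ideal gas, so γ−1 = 2/3.
T₂ = 493 × (1/18.2)^(2/3) = 71.25 K.
Q = 0, so ΔU = W_on_gas = nCᵥΔT with Cᵥ = R/(γ−1) = 12.47 J/(mol·K).
ΔU = 1.31 × 12.47 × (71.25 − 493) = -6890 J.

ΔU ≈ -6.89 kJ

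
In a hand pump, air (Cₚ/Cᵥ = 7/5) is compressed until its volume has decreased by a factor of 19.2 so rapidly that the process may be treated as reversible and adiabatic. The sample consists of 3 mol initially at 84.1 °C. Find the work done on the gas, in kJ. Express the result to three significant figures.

Adiabatic: T₁V₁^(γ−1) = T₂V₂^(γ−1) ⇒ T₂ = T₁ (V₁/V₂)^(γ−1).
T₁ = 84.1 °C = 357.2 K.
T₂ = 357.2 × 19.2^(2/5) = 1165 K.
Q = 0, so ΔU = W_on_gas = nCᵥΔT with Cᵥ = R/(γ−1) = 20.79 J/(mol·K).
ΔU = 3 × 20.79 × (1165 − 357.2) = 50360 J.

W ≈ 50.4 kJ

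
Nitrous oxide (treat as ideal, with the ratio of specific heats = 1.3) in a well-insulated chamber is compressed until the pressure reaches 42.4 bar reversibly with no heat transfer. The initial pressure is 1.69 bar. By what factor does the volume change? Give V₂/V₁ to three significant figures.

From PV^γ = const, V₂/V₁ = (P₁/P₂)^(1/γ).
V₂/V₁ = (1.69/42.4)^(0.769) = 0.08385.

V₂/V₁ ≈ 0.0838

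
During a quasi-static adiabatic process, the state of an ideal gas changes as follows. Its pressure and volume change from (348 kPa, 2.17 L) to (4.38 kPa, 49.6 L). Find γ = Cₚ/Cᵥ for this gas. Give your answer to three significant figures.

γ ≈ 1.40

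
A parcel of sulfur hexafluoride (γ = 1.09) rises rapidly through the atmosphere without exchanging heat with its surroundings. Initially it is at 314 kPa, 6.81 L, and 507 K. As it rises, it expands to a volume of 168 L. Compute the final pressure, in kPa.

P₂ ≈ 9.54 kPa

Adiabatic: P₁V₁^γ = P₂V₂^γ ⇒ P₂ = P₁ (V₁/V₂)^γ.
P₂ = 314 × (6.81/168)^(1.09) = 9.538 kPa.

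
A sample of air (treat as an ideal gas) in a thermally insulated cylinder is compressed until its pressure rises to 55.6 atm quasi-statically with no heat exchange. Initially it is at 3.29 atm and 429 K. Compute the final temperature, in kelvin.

Adiabatic: T₂/T₁ = (P₂/P₁)^((γ−1)/γ).
For a diatomic ideal gas γ = 7/5, so (γ−1)/γ = 2/7.
T₂ = 429 × (55.6/3.29)^(2/7) = 962.2 K.

T₂ ≈ 962 K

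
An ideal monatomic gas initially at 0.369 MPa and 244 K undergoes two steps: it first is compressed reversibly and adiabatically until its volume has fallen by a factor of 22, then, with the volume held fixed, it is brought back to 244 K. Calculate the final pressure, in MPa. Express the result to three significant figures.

For a monatomic ideal gas γ = 5/3.
Adiabatic step (PV^γ = const): P₂ = 0.369×22^(5/3) = 63.74 MPa; T₂ = 244×22^(2/3) = 1916 K.
Isochoric: P₃ = P₂(T₃/T₂) = 63.74 × (244/1916) = 8.118 MPa.

P₃ ≈ 8.12 MPa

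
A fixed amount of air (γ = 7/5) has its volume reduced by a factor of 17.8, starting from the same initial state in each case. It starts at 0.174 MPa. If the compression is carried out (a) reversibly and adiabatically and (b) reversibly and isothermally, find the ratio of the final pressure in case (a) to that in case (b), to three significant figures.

P_adiabatic / P_isothermal ≈ 3.16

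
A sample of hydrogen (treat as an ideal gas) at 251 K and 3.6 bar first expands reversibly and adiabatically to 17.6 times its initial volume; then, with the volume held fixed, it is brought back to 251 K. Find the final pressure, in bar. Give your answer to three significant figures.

For a diatomic ideal gas γ = 7/5.
Adiabatic step (PV^γ = const): P₂ = 3.6×(1/17.6)^(7/5) = 0.06495 bar; T₂ = 251×(1/17.6)^(2/5) = 79.7 K.
Isochoric: P₃ = P₂(T₃/T₂) = 0.06495 × (251/79.7) = 0.2045 bar.

P₃ ≈ 0.205 bar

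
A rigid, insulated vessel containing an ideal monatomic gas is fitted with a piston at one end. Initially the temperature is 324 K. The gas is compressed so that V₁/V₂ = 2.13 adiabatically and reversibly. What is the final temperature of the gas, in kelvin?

Adiabatic: T₁V₁^(γ−1) = T₂V₂^(γ−1) ⇒ T₂ = T₁ (V₁/V₂)^(γ−1).
For a monatomic ideal gas γ = 5/3, so γ−1 = 2/3.
T₂ = 324 × 2.13^(2/3) = 536.4 K.

T₂ ≈ 536 K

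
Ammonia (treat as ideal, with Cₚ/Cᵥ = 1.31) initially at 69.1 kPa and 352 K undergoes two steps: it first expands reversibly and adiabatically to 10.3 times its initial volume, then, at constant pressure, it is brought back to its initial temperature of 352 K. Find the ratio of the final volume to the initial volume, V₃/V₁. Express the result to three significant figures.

V₃/V₁ ≈ 21.2

Adiabatic step: V₂/V₁ = 10.3; T₂ = T₁·(1/10.3)^(0.31) = 170.8 K.
Isobaric step: V₃/V₂ = T₃/T₂ = 352/170.8.
V₃/V₁ = (V₂/V₁)(V₃/V₂) = 10.3 × (352/170.8) = 21.22.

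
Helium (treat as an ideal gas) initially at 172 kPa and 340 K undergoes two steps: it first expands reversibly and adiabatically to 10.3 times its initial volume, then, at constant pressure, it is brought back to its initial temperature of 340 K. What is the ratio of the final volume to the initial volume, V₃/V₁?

V₃/V₁ ≈ 48.8

For a monatomic ideal gas γ = 5/3.
Adiabatic step: V₂/V₁ = 10.3; T₂ = T₁·(1/10.3)^(2/3) = 71.82 K.
Isobaric step: V₃/V₂ = T₃/T₂ = 340/71.82.
V₃/V₁ = (V₂/V₁)(V₃/V₂) = 10.3 × (340/71.82) = 48.76.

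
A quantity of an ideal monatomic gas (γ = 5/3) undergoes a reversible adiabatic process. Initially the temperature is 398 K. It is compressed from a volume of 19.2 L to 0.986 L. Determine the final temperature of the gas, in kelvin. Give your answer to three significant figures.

T₂ ≈ 2880 K

Adiabatic: T₁V₁^(γ−1) = T₂V₂^(γ−1) ⇒ T₂ = T₁ (V₁/V₂)^(γ−1).
T₂ = 398 × (19.2/0.986)^(2/3) = 2881 K.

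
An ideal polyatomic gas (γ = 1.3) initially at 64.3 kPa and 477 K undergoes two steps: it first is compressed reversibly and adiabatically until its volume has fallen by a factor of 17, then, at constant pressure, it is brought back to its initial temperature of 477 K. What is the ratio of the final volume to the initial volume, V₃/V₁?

Adiabatic step: V₂/V₁ = 0.05882; T₂ = T₁·17^(0.3) = 1116 K.
Isobaric step: V₃/V₂ = T₃/T₂ = 477/1116.
V₃/V₁ = (V₂/V₁)(V₃/V₂) = 0.05882 × (477/1116) = 0.02514.

V₃/V₁ ≈ 0.0251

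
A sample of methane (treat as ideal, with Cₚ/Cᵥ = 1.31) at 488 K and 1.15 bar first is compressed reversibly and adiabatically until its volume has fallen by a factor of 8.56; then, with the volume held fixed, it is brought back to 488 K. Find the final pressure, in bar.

P₃ ≈ 9.84 bar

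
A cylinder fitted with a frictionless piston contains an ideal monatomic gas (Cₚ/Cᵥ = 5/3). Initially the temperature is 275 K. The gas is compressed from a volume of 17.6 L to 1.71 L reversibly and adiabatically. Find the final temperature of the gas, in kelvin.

For a reversible adiabat TV^(γ−1) is constant, so T₂ = T₁ (V₁/V₂)^(γ−1).
T₂ = 275 × (17.6/1.71)^(2/3) = 1301 K.

T₂ ≈ 1300 K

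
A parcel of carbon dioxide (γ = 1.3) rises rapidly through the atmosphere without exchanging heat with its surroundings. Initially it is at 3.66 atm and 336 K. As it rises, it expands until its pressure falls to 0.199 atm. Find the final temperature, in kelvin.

Along an adiabat T P^((1−γ)/γ) is constant, so T₂ = T₁ (P₂/P₁)^((γ−1)/γ).
T₂ = 336 × (0.199/3.66)^(0.231) = 171.6 K.

T₂ ≈ 172 K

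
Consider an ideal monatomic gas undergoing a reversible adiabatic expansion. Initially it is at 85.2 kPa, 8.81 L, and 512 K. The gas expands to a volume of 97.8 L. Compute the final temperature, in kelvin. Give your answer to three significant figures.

T₂ ≈ 103 K

Adiabatic: T₁V₁^(γ−1) = T₂V₂^(γ−1) ⇒ T₂ = T₁ (V₁/V₂)^(γ−1).
γ = 5/3 for a monatomic ideal gas.
T₂ = 512 × (8.81/97.8)^(2/3) = 102.9 K.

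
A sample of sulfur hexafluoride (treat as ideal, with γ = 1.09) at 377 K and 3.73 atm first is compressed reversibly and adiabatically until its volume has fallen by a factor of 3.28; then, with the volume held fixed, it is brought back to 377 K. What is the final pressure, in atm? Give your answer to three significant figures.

P₃ ≈ 12.2 atm

Adiabatic step (PV^γ = const): P₂ = 3.73×3.28^(1.09) = 13.61 atm; T₂ = 377×3.28^(0.09) = 419.5 K.
Isochoric: P₃ = P₂(T₃/T₂) = 13.61 × (377/419.5) = 12.23 atm.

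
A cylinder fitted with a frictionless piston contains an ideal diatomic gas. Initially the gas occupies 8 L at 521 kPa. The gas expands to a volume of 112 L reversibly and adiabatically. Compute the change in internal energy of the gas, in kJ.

ΔU ≈ -6.79 kJ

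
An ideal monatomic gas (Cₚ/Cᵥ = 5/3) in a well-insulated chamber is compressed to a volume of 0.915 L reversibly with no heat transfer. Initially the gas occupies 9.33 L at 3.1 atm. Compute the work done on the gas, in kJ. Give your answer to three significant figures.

P₂ = P₁(V₁/V₂)^γ = 3.1×(9.33/0.915)^(5/3) = 148.6 atm.
For a reversible adiabat, W_by_gas = (P₁V₁ − P₂V₂)/(γ−1).
W_by = (314100×0.00933 − 1.506×10^7×0.000915) / (2/3) = -16270 J.
W_on_gas = −W_by = 16270 J.

W ≈ 16.3 kJ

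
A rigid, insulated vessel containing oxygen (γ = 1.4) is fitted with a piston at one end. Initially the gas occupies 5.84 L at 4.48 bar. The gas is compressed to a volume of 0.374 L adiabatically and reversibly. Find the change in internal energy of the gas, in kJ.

ΔU ≈ 13.1 kJ

P₂ = P₁(V₁/V₂)^γ = 4.48×(5.84/0.374)^(1.4) = 210 bar.
For a reversible adiabat, W_by_gas = (P₁V₁ − P₂V₂)/(γ−1).
W_by = (448000×0.00584 − 2.1×10^7×0.000374) / (0.4) = -13090 J.
Q = 0 ⇒ ΔU = −W_by = 13090 J.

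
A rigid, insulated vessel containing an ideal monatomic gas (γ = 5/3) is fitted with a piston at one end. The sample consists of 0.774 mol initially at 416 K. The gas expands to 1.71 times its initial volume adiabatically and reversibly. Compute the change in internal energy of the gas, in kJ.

ΔU ≈ -1.21 kJ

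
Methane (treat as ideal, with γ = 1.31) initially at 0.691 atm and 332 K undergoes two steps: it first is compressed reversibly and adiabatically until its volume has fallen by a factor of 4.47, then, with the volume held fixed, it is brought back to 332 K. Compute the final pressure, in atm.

P₃ ≈ 3.09 atm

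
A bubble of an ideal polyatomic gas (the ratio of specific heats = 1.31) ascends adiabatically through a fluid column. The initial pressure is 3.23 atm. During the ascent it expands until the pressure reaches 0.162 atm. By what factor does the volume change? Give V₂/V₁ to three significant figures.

V₂/V₁ ≈ 9.82

From PV^γ = const, V₂/V₁ = (P₁/P₂)^(1/γ).
V₂/V₁ = (3.23/0.162)^(0.763) = 9.82.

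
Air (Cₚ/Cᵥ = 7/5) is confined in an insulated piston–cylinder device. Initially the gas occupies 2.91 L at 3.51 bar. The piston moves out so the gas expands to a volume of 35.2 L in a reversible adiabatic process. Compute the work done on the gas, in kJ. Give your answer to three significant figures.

W ≈ -1.61 kJ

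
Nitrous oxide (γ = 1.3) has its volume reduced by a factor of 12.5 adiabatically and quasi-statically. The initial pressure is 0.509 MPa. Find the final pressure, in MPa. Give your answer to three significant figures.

P₂ ≈ 13.6 MPa

Since PV^γ is constant along a reversible adiabat, P₂ = P₁ (V₁/V₂)^γ.
P₂ = 0.509 × 12.5^(1.3) = 13.57 MPa.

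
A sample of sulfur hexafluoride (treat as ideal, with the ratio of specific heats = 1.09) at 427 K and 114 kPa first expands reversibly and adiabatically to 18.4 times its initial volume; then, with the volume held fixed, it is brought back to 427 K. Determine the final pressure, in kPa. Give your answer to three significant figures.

P₃ ≈ 6.20 kPa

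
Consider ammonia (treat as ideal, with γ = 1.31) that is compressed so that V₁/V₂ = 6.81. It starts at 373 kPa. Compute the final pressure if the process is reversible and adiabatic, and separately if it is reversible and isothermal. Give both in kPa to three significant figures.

Isothermal: P₂ = P₁(V₁/V₂) = 373×6.81 = 2540 kPa.
Adiabatic: P₂ = P₁(V₁/V₂)^γ = 373×6.81^(1.31) = 4604 kPa.

adiabatic: 4600 kPa; isothermal: 2540 kPa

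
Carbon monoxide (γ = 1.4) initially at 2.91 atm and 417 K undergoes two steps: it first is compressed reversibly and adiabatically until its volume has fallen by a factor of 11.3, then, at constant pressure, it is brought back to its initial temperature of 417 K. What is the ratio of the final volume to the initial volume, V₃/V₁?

V₃/V₁ ≈ 0.0335

Adiabatic step: V₂/V₁ = 0.0885; T₂ = T₁·11.3^(0.4) = 1100 K.
Isobaric step: V₃/V₂ = T₃/T₂ = 417/1100.
V₃/V₁ = (V₂/V₁)(V₃/V₂) = 0.0885 × (417/1100) = 0.03355.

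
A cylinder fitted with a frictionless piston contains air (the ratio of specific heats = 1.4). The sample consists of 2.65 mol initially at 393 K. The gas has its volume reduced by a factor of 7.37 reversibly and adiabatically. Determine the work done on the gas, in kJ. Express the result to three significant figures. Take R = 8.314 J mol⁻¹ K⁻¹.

W ≈ 26.5 kJ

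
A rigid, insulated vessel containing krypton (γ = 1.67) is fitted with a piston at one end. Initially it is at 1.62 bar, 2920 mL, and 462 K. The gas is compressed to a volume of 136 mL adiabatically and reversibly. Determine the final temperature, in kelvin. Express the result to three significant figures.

T₂ ≈ 3610 K

For a reversible adiabat TV^(γ−1) is constant, so T₂ = T₁ (V₁/V₂)^(γ−1).
T₂ = 462 × (2920/136)^(0.67) = 3606 K.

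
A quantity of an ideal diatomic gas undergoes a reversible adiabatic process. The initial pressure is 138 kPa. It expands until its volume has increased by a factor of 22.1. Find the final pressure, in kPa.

P₂ ≈ 1.81 kPa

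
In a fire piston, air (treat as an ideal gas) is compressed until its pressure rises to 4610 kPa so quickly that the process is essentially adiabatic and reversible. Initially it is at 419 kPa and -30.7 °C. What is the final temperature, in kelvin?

Along an adiabat T P^((1−γ)/γ) is constant, so T₂ = T₁ (P₂/P₁)^((γ−1)/γ).
For a diatomic ideal gas γ = 7/5, so (γ−1)/γ = 2/7.
T₁ = -30.7 °C = 242.4 K.
T₂ = 242.4 × (4610/419)^(2/7) = 481 K.

T₂ ≈ 481 K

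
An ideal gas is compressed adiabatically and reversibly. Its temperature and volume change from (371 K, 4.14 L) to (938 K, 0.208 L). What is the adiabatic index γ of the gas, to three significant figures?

γ ≈ 1.31

TV^(γ−1) = const ⇒ γ − 1 = ln(T₂/T₁) / ln(V₁/V₂).
γ = 1 + ln(938/371) / ln(4.14/0.208) = 1.31.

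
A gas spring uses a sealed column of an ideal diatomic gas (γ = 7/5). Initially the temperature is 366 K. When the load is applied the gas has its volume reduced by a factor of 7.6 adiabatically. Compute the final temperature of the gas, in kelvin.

T₂ ≈ 824 K

Adiabatic: T₁V₁^(γ−1) = T₂V₂^(γ−1) ⇒ T₂ = T₁ (V₁/V₂)^(γ−1).
T₂ = 366 × 7.6^(2/5) = 823.8 K.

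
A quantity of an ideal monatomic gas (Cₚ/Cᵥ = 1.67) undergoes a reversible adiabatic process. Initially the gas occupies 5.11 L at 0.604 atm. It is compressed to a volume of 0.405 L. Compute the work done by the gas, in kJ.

P₂ = P₁(V₁/V₂)^γ = 0.604×(5.11/0.405)^(1.67) = 41.65 atm.
For a reversible adiabat, W_by_gas = (P₁V₁ − P₂V₂)/(γ−1).
W_by = (61200×0.00511 − 4.221×10^6×0.000405) / (0.67) = -2084 J.

W ≈ -2.08 kJ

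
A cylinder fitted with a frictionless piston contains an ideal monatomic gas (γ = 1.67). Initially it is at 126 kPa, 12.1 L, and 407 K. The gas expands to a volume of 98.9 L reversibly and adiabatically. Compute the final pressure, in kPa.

P₂ ≈ 3.77 kPa

Since PV^γ is constant along a reversible adiabat, P₂ = P₁ (V₁/V₂)^γ.
P₂ = 126 × (12.1/98.9)^(1.67) = 3.773 kPa.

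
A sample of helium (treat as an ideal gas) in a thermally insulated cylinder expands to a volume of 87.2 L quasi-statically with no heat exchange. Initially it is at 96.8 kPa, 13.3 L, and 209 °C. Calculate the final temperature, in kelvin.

For a reversible adiabat TV^(γ−1) is constant, so T₂ = T₁ (V₁/V₂)^(γ−1).
γ = 5/3 for a monatomic ideal gas.
T₁ = 209 °C = 482.1 K.
T₂ = 482.1 × (13.3/87.2)^(2/3) = 137.6 K.

T₂ ≈ 138 K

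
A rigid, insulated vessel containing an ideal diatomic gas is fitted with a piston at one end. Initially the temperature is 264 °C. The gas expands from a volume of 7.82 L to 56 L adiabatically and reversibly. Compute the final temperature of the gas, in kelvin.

T₂ ≈ 244 K

For a reversible adiabat TV^(γ−1) is constant, so T₂ = T₁ (V₁/V₂)^(γ−1).
For a diatomic ideal gas γ = 7/5, so γ−1 = 2/5.
T₁ = 264 °C = 537.1 K.
T₂ = 537.1 × (7.82/56)^(2/5) = 244.4 K.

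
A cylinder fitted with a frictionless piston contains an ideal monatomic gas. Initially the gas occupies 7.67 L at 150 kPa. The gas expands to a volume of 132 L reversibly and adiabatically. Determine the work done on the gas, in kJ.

W ≈ -1.47 kJ

γ = 5/3 for a monatomic ideal gas.
P₂ = P₁(V₁/V₂)^γ = 150×(7.67/132)^(5/3) = 1.308 kPa.
For a reversible adiabat, W_by_gas = (P₁V₁ − P₂V₂)/(γ−1).
W_by = (150000×0.00767 − 1308×0.132) / (2/3) = 1467 J.
W_on_gas = −W_by = -1467 J.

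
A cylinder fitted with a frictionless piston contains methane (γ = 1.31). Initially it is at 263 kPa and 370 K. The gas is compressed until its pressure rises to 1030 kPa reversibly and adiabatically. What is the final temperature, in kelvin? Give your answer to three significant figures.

T₂ ≈ 511 K

Adiabatic: T₂/T₁ = (P₂/P₁)^((γ−1)/γ).
T₂ = 370 × (1030/263)^(0.237) = 511.1 K.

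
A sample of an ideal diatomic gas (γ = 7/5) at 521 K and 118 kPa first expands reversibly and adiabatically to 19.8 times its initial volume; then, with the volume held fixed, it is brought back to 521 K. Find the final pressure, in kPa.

Adiabatic step (PV^γ = const): P₂ = 118×(1/19.8)^(7/5) = 1.805 kPa; T₂ = 521×(1/19.8)^(2/5) = 157.8 K.
Isochoric: P₃ = P₂(T₃/T₂) = 1.805 × (521/157.8) = 5.96 kPa.

P₃ ≈ 5.96 kPa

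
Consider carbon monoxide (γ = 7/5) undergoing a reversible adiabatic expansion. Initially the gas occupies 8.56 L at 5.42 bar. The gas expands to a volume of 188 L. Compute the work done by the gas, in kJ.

W ≈ 8.23 kJ

P₂ = P₁(V₁/V₂)^γ = 5.42×(8.56/188)^(7/5) = 0.07172 bar.
For a reversible adiabat, W_by_gas = (P₁V₁ − P₂V₂)/(γ−1).
W_by = (542000×0.00856 − 7172×0.188) / (2/5) = 8228 J.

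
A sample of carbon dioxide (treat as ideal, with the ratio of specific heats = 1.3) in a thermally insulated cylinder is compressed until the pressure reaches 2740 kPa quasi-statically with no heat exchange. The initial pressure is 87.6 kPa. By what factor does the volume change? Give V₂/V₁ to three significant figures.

V₂/V₁ ≈ 0.0708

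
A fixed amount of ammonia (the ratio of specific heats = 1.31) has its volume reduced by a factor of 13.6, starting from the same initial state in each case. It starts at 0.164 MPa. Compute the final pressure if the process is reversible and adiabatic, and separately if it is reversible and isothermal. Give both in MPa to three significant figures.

adiabatic: 5.01 MPa; isothermal: 2.23 MPa

Isothermal: P₂ = P₁(V₁/V₂) = 0.164×13.6 = 2.23 MPa.
Adiabatic: P₂ = P₁(V₁/V₂)^γ = 0.164×13.6^(1.31) = 5.009 MPa.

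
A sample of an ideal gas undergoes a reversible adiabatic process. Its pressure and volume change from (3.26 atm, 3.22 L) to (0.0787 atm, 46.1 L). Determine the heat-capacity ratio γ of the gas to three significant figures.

PV^γ = const ⇒ γ = ln(P₂/P₁) / ln(V₁/V₂).
γ = ln(0.0787/3.26) / ln(3.22/46.1) = 1.399.

γ ≈ 1.40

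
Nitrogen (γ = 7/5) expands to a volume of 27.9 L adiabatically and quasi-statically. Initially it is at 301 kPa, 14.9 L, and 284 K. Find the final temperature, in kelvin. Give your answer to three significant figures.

T₂ ≈ 221 K

For a reversible adiabat TV^(γ−1) is constant, so T₂ = T₁ (V₁/V₂)^(γ−1).
T₂ = 284 × (14.9/27.9)^(2/5) = 221 K.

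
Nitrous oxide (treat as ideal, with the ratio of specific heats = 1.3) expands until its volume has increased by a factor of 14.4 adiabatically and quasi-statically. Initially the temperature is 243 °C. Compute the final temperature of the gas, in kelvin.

Adiabatic: T₁V₁^(γ−1) = T₂V₂^(γ−1) ⇒ T₂ = T₁ (V₁/V₂)^(γ−1).
T₁ = 243 °C = 516.1 K.
T₂ = 516.1 × (1/14.4)^(0.3) = 231.9 K.

T₂ ≈ 232 K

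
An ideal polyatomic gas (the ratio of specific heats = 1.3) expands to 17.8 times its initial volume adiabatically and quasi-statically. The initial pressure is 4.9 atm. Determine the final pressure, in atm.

P₂ ≈ 0.116 atm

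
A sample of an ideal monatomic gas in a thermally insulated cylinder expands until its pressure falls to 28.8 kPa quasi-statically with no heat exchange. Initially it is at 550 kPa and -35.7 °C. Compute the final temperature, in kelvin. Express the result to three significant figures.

Along an adiabat T P^((1−γ)/γ) is constant, so T₂ = T₁ (P₂/P₁)^((γ−1)/γ).
For a monatomic ideal gas γ = 5/3, so (γ−1)/γ = 2/5.
T₁ = -35.7 °C = 237.4 K.
T₂ = 237.4 × (28.8/550)^(2/5) = 72.98 K.

T₂ ≈ 73.0 K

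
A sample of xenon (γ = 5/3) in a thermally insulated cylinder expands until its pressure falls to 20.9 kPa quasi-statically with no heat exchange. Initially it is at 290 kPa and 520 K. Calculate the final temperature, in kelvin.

T₂ ≈ 182 K

Adiabatic: T₂/T₁ = (P₂/P₁)^((γ−1)/γ).
T₂ = 520 × (20.9/290)^(2/5) = 181.6 K.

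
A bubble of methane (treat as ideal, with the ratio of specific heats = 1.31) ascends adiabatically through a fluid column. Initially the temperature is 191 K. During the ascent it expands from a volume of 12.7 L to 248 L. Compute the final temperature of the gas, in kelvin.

Adiabatic: T₁V₁^(γ−1) = T₂V₂^(γ−1) ⇒ T₂ = T₁ (V₁/V₂)^(γ−1).
T₂ = 191 × (12.7/248)^(0.31) = 76.02 K.

T₂ ≈ 76.0 K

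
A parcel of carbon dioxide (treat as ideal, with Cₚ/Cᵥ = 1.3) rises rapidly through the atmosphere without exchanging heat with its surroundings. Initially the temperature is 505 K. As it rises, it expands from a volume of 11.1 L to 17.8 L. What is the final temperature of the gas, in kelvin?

Adiabatic: T₁V₁^(γ−1) = T₂V₂^(γ−1) ⇒ T₂ = T₁ (V₁/V₂)^(γ−1).
T₂ = 505 × (11.1/17.8)^(0.3) = 438.3 K.

T₂ ≈ 438 K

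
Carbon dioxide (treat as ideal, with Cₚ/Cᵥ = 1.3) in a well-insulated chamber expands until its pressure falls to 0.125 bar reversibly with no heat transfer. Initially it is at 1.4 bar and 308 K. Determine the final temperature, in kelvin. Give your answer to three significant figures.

T₂ ≈ 176 K

Along an adiabat T P^((1−γ)/γ) is constant, so T₂ = T₁ (P₂/P₁)^((γ−1)/γ).
T₂ = 308 × (0.125/1.4)^(0.231) = 176.4 K.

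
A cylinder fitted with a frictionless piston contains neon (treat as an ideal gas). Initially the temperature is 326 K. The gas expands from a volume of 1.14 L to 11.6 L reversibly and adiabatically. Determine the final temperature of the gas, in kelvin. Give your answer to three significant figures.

T₂ ≈ 69.4 K

For a reversible adiabat TV^(γ−1) is constant, so T₂ = T₁ (V₁/V₂)^(γ−1).
For a monatomic ideal gas γ = 5/3, so γ−1 = 2/3.
T₂ = 326 × (1.14/11.6)^(2/3) = 69.42 K.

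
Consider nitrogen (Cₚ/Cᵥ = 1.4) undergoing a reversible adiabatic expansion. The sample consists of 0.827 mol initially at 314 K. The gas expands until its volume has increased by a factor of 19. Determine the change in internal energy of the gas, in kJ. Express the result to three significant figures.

ΔU ≈ -3.74 kJ

For a reversible adiabat TV^(γ−1) is constant, so T₂ = T₁ (V₁/V₂)^(γ−1).
T₂ = 314 × (1/19)^(0.4) = 96.7 K.
Q = 0, so ΔU = W_on_gas = nCᵥΔT with Cᵥ = R/(γ−1) = 20.79 J/(mol·K).
ΔU = 0.827 × 20.79 × (96.7 − 314) = -3735 J.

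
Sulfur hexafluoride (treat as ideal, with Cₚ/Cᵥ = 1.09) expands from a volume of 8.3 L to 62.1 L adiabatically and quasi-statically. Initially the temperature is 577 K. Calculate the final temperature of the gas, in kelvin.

For a reversible adiabat TV^(γ−1) is constant, so T₂ = T₁ (V₁/V₂)^(γ−1).
T₂ = 577 × (8.3/62.1)^(0.09) = 481.4 K.

T₂ ≈ 481 K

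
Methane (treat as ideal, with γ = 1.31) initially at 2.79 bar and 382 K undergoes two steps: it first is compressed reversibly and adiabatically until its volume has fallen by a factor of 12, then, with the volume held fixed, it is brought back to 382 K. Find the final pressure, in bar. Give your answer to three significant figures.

P₃ ≈ 33.5 bar

Adiabatic step (PV^γ = const): P₂ = 2.79×12^(1.31) = 72.33 bar; T₂ = 382×12^(0.31) = 825.3 K.
Isochoric: P₃ = P₂(T₃/T₂) = 72.33 × (382/825.3) = 33.48 bar.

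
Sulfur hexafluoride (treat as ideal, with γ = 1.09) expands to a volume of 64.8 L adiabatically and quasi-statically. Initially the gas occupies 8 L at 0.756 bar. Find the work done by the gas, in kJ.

P₂ = P₁(V₁/V₂)^γ = 0.756×(8/64.8)^(1.09) = 0.07732 bar.
For a reversible adiabat, W_by_gas = (P₁V₁ − P₂V₂)/(γ−1).
W_by = (75600×0.008 − 7732×0.0648) / (0.09) = 1153 J.

W ≈ 1.15 kJ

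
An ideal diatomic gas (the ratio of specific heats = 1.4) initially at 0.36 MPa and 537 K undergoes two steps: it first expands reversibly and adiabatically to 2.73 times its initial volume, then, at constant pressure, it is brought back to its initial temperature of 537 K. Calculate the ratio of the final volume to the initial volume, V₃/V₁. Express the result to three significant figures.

Adiabatic step: V₂/V₁ = 2.73; T₂ = T₁·(1/2.73)^(0.4) = 359.3 K.
Isobaric step: V₃/V₂ = T₃/T₂ = 537/359.3.
V₃/V₁ = (V₂/V₁)(V₃/V₂) = 2.73 × (537/359.3) = 4.08.

V₃/V₁ ≈ 4.08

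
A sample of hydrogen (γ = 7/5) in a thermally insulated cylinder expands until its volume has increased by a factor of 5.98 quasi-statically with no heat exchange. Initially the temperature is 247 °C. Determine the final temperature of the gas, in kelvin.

T₂ ≈ 254 K

For a reversible adiabat TV^(γ−1) is constant, so T₂ = T₁ (V₁/V₂)^(γ−1).
T₁ = 247 °C = 520.1 K.
T₂ = 520.1 × (1/5.98)^(2/5) = 254.4 K.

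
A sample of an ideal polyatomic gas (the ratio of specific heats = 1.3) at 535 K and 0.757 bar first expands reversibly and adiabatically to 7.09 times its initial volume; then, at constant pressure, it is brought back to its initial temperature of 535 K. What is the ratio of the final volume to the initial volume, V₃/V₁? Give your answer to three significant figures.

Adiabatic step: V₂/V₁ = 7.09; T₂ = T₁·(1/7.09)^(0.3) = 297.3 K.
Isobaric step: V₃/V₂ = T₃/T₂ = 535/297.3.
V₃/V₁ = (V₂/V₁)(V₃/V₂) = 7.09 × (535/297.3) = 12.76.

V₃/V₁ ≈ 12.8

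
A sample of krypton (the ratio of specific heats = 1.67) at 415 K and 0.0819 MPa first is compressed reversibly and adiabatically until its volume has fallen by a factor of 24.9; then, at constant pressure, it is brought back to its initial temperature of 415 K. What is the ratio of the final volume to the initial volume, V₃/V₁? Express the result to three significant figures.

V₃/V₁ ≈ 0.00466

Adiabatic step: V₂/V₁ = 0.04016; T₂ = T₁·24.9^(0.67) = 3577 K.
Isobaric step: V₃/V₂ = T₃/T₂ = 415/3577.
V₃/V₁ = (V₂/V₁)(V₃/V₂) = 0.04016 × (415/3577) = 0.00466.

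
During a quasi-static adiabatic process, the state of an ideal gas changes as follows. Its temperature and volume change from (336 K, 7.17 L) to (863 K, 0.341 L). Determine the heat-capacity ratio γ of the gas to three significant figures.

γ ≈ 1.31

TV^(γ−1) = const ⇒ γ − 1 = ln(T₂/T₁) / ln(V₁/V₂).
γ = 1 + ln(863/336) / ln(7.17/0.341) = 1.31.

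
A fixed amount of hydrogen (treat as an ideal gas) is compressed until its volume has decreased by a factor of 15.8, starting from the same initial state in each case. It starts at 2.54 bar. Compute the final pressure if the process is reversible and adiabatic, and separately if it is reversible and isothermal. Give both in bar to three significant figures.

adiabatic: 121 bar; isothermal: 40.1 bar

For a diatomic ideal gas γ = 7/5.
Isothermal: P₂ = P₁(V₁/V₂) = 2.54×15.8 = 40.13 bar.
Adiabatic: P₂ = P₁(V₁/V₂)^γ = 2.54×15.8^(7/5) = 121 bar.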